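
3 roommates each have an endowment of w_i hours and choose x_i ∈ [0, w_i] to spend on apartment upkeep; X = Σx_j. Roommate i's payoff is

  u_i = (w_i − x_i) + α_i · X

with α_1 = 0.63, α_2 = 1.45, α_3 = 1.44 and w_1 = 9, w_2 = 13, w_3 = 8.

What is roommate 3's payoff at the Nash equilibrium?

∂u_i/∂x_i = α_i − 1, so roommate i contributes w_i if α_i > 1, else 0.
α_i > 1 for i ∈ {2, 3}; NE contributions (0, 13, 8), X = 21.
u_3 = (8 − 8) + 1.44·21 = 30.24.

30.24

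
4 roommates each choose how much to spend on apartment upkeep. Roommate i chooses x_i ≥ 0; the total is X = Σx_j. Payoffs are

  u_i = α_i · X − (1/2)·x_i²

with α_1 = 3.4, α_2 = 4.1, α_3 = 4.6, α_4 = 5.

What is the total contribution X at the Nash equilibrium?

Roommate i's FOC: ∂u_i/∂x_i = α_i − x_i = 0, so x_i* = α_i.
NE contributions = (3.4, 4.1, 4.6, 5); X = 17.1.

17.1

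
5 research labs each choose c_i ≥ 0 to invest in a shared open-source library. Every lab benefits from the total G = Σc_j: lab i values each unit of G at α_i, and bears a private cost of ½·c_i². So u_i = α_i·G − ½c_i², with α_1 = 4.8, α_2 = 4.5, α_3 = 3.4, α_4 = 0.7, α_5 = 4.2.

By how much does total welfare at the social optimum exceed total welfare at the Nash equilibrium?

501.13

Lab i's FOC: ∂u_i/∂c_i = α_i − c_i = 0, so c_i* = α_i.
NE contributions = (4.8, 4.5, 3.4, 0.7, 4.2); G = 17.6.
W^NE = (Σα)·G − ½Σα_i² = 17.6² − ½·72.98 = 273.27.
Planner sets c_i = Σα_j = 17.6 for every i, so G^SO = 5·17.6 = 88.
W^SO = (Σα)·G^SO − ½·5·(Σα)² = (5/2)·17.6² = 774.4.
Deadweight loss = W^SO − W^NE = 501.13.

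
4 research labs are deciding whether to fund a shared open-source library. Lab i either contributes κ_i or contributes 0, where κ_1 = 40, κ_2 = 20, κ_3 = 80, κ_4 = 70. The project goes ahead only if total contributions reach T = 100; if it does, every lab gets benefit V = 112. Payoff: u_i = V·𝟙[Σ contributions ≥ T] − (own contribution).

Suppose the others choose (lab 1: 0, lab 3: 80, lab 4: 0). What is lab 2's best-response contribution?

Others' total = 80. Contributing 20 brings total to 100 ≥ 100: gain V − κ_2 = 92.
Best response: 20.

20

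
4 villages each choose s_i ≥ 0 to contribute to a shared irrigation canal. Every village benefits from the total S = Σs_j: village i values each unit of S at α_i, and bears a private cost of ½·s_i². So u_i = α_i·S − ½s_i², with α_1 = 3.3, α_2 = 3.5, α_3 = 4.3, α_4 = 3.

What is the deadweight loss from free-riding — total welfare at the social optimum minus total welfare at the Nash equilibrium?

Village i's FOC: ∂u_i/∂s_i = α_i − s_i = 0, so s_i* = α_i.
NE contributions = (3.3, 3.5, 4.3, 3); S = 14.1.
W^NE = (Σα)·S − ½Σα_i² = 14.1² − ½·50.63 = 173.495.
Planner sets s_i = Σα_j = 14.1 for every i, so S^SO = 4·14.1 = 56.4.
W^SO = (Σα)·S^SO − ½·4·(Σα)² = (4/2)·14.1² = 397.62.
Deadweight loss = W^SO − W^NE = 224.125.

224.125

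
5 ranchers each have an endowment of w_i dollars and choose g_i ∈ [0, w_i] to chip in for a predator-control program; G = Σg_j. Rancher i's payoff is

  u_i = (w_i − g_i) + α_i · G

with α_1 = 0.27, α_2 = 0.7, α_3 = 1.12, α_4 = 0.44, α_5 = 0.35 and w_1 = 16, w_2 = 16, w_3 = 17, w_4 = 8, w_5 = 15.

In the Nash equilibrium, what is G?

17

∂u_i/∂g_i = α_i − 1, so rancher i contributes w_i if α_i > 1, else 0.
α_i > 1 for i ∈ {3}; NE contributions (0, 0, 17, 0, 0), G = 17.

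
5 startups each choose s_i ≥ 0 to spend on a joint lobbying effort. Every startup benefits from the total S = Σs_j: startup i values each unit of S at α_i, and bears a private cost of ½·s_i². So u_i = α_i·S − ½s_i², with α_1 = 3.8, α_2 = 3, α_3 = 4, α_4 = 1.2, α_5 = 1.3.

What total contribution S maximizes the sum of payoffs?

Planner FOC: ∂(Σu_j)/∂s_i = (Σα_j) − s_i = 0, so s_i^SO = Σα_j = 13.3 for every i; S^SO = 66.5.

66.5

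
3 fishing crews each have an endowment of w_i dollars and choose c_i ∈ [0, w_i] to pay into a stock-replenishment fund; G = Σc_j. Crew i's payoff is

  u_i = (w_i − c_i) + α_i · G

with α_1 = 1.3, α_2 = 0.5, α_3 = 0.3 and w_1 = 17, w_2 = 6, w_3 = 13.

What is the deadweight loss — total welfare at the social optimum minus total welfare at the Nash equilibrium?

∂u_i/∂c_i = α_i − 1, so crew i contributes w_i if α_i > 1, else 0.
α_i > 1 for i ∈ {1}; NE contributions (17, 0, 0), G = 17.
W^NE = Σw_i − G^NE + (Σα_i)·G^NE = 36 + 1.1·17 = 54.7.
Planner: ∂(Σu_j)/∂c_i = Σα_j − 1 = 1.1 > 0, so everyone contributes w_i; G^SO = 36, W^SO = 36 + 1.1·36 = 75.6.
Deadweight loss = 20.9.

20.9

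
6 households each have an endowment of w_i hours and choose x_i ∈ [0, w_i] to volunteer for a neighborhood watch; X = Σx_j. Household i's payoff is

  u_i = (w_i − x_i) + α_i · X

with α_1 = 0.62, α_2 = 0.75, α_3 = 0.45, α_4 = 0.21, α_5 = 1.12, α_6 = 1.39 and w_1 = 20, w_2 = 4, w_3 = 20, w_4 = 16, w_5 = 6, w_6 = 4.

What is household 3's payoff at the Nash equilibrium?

∂u_i/∂x_i = α_i − 1, so household i contributes w_i if α_i > 1, else 0.
α_i > 1 for i ∈ {5, 6}; NE contributions (0, 0, 0, 0, 6, 4), X = 10.
u_3 = (20 − 0) + 0.45·10 = 24.5.

24.5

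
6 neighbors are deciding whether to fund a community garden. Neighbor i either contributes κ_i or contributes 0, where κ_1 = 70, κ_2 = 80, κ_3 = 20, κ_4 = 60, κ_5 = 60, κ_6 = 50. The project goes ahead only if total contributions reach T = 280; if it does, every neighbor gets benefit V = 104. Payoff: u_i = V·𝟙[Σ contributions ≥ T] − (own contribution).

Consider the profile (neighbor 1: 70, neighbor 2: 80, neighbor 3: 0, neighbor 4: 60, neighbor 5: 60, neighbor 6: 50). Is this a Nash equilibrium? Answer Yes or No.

Yes

Total = 320 ≥ 280: provided.
Neighbor 1 (pledges 70, payoff 34): dropping to 0 → total 250, payoff 0. No gain.
Neighbor 2 (pledges 80, payoff 24): dropping to 0 → total 240, payoff 0. No gain.
Neighbor 3 (pledges 0, payoff 104): pledging 20 → total 340, payoff 84. No gain.
Neighbor 4 (pledges 60, payoff 44): dropping to 0 → total 260, payoff 0. No gain.
Neighbor 5 (pledges 60, payoff 44): dropping to 0 → total 260, payoff 0. No gain.
Neighbor 6 (pledges 50, payoff 54): dropping to 0 → total 270, payoff 0. No gain.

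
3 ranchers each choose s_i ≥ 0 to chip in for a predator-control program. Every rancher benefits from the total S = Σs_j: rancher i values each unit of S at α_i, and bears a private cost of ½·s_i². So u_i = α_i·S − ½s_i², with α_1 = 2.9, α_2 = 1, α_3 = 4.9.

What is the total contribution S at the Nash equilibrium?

Rancher i's FOC: ∂u_i/∂s_i = α_i − s_i = 0, so s_i* = α_i.
NE contributions = (2.9, 1, 4.9); S = 8.8.

8.8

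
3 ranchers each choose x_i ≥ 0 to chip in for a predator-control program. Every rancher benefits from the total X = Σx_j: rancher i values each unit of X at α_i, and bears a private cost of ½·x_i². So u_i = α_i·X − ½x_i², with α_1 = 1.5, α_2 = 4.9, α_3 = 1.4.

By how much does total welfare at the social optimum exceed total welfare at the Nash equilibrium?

44.53

Rancher i's FOC: ∂u_i/∂x_i = α_i − x_i = 0, so x_i* = α_i.
NE contributions = (1.5, 4.9, 1.4); X = 7.8.
W^NE = (Σα)·X − ½Σα_i² = 7.8² − ½·28.22 = 46.73.
Planner sets x_i = Σα_j = 7.8 for every i, so X^SO = 3·7.8 = 23.4.
W^SO = (Σα)·X^SO − ½·3·(Σα)² = (3/2)·7.8² = 91.26.
Deadweight loss = W^SO − W^NE = 44.53.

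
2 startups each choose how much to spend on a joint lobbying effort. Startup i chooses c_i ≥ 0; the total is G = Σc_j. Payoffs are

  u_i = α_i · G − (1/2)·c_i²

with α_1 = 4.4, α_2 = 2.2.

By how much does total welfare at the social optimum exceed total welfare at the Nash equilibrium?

12.1

Startup i's FOC: ∂u_i/∂c_i = α_i − c_i = 0, so c_i* = α_i.
NE contributions = (4.4, 2.2); G = 6.6.
W^NE = (Σα)·G − ½Σα_i² = 6.6² − ½·24.2 = 31.46.
Planner sets c_i = Σα_j = 6.6 for every i, so G^SO = 2·6.6 = 13.2.
W^SO = (Σα)·G^SO − ½·2·(Σα)² = (2/2)·6.6² = 43.56.
Deadweight loss = W^SO − W^NE = 12.1.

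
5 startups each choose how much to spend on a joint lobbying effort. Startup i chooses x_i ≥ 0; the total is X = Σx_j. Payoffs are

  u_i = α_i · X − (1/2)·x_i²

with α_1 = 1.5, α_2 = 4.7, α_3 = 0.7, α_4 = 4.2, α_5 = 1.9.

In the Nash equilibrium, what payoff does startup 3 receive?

Startup i's FOC: ∂u_i/∂x_i = α_i − x_i = 0, so x_i* = α_i.
NE contributions = (1.5, 4.7, 0.7, 4.2, 1.9); X = 13.
u_3 = α_3·X − ½·(x_3)² = 0.7·13 − ½·0.7² = 8.855.

8.855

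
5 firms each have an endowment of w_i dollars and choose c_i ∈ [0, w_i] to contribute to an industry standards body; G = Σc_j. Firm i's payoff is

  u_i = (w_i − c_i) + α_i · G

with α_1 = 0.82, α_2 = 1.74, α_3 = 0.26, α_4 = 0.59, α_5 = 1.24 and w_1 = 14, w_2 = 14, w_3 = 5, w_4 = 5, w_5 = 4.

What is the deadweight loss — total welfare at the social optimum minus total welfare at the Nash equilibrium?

∂u_i/∂c_i = α_i − 1, so firm i contributes w_i if α_i > 1, else 0.
α_i > 1 for i ∈ {2, 5}; NE contributions (0, 14, 0, 0, 4), G = 18.
W^NE = Σw_i − G^NE + (Σα_i)·G^NE = 42 + 3.65·18 = 107.7.
Planner: ∂(Σu_j)/∂c_i = Σα_j − 1 = 3.65 > 0, so everyone contributes w_i; G^SO = 42, W^SO = 42 + 3.65·42 = 195.3.
Deadweight loss = 87.6.

87.6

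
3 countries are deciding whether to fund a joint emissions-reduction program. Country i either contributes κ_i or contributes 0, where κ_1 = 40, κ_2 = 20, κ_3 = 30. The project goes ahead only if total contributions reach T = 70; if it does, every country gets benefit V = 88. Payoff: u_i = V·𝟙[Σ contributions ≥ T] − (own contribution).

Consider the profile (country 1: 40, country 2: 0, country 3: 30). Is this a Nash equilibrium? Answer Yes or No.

Total = 70 ≥ 70: provided.
Country 1 (pledges 40, payoff 48): dropping to 0 → total 30, payoff 0. No gain.
Country 2 (pledges 0, payoff 88): pledging 20 → total 90, payoff 68. No gain.
Country 3 (pledges 30, payoff 58): dropping to 0 → total 40, payoff 0. No gain.

Yes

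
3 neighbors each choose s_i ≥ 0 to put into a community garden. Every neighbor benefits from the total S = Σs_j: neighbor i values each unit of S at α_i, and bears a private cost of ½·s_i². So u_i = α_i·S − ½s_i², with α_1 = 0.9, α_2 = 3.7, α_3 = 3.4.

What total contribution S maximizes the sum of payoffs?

Planner FOC: ∂(Σu_j)/∂s_i = (Σα_j) − s_i = 0, so s_i^SO = Σα_j = 8 for every i; S^SO = 24.

24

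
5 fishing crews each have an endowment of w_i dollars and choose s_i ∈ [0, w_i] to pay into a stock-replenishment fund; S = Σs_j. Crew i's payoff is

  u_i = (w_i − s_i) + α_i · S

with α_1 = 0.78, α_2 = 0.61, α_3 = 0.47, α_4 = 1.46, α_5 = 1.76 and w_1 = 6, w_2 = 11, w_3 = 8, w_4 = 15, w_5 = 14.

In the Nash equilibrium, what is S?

∂u_i/∂s_i = α_i − 1, so crew i contributes w_i if α_i > 1, else 0.
α_i > 1 for i ∈ {4, 5}; NE contributions (0, 0, 0, 15, 14), S = 29.

29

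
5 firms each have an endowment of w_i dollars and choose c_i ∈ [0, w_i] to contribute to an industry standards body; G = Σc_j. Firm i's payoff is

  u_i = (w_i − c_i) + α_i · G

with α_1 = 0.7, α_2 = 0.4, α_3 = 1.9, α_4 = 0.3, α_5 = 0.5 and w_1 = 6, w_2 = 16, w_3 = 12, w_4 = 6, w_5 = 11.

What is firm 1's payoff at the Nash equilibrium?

∂u_i/∂c_i = α_i − 1, so firm i contributes w_i if α_i > 1, else 0.
α_i > 1 for i ∈ {3}; NE contributions (0, 0, 12, 0, 0), G = 12.
u_1 = (6 − 0) + 0.7·12 = 14.4.

14.4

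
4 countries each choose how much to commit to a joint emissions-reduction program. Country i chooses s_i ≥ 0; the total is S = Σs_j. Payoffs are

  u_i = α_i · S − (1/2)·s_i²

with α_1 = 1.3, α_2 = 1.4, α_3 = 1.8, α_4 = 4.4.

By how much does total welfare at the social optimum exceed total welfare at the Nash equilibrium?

Country i's FOC: ∂u_i/∂s_i = α_i − s_i = 0, so s_i* = α_i.
NE contributions = (1.3, 1.4, 1.8, 4.4); S = 8.9.
W^NE = (Σα)·S − ½Σα_i² = 8.9² − ½·26.25 = 66.085.
Planner sets s_i = Σα_j = 8.9 for every i, so S^SO = 4·8.9 = 35.6.
W^SO = (Σα)·S^SO − ½·4·(Σα)² = (4/2)·8.9² = 158.42.
Deadweight loss = W^SO − W^NE = 92.335.

92.335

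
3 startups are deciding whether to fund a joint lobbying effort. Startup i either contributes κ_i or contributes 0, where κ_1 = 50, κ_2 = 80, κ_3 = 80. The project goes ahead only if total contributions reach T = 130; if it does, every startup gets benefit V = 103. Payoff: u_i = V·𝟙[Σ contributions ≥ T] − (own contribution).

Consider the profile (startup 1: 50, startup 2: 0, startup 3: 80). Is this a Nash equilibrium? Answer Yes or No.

Yes

Total = 130 ≥ 130: provided.
Startup 1 (pledges 50, payoff 53): dropping to 0 → total 80, payoff 0. No gain.
Startup 2 (pledges 0, payoff 103): pledging 80 → total 210, payoff 23. No gain.
Startup 3 (pledges 80, payoff 23): dropping to 0 → total 50, payoff 0. No gain.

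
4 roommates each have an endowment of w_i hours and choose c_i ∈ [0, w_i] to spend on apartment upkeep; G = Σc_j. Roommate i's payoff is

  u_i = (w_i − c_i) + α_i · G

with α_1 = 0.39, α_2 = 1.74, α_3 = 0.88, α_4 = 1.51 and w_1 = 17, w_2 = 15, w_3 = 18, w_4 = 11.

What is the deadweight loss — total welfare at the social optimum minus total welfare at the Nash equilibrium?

123.2

∂u_i/∂c_i = α_i − 1, so roommate i contributes w_i if α_i > 1, else 0.
α_i > 1 for i ∈ {2, 4}; NE contributions (0, 15, 0, 11), G = 26.
W^NE = Σw_i − G^NE + (Σα_i)·G^NE = 61 + 3.52·26 = 152.52.
Planner: ∂(Σu_j)/∂c_i = Σα_j − 1 = 3.52 > 0, so everyone contributes w_i; G^SO = 61, W^SO = 61 + 3.52·61 = 275.72.
Deadweight loss = 123.2.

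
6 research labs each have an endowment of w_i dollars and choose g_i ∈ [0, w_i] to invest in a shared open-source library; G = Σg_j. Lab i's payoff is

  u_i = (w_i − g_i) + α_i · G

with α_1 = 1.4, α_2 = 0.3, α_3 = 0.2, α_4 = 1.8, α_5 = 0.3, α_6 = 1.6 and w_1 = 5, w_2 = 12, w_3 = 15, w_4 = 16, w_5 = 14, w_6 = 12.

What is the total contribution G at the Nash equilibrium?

33

∂u_i/∂g_i = α_i − 1, so lab i contributes w_i if α_i > 1, else 0.
α_i > 1 for i ∈ {1, 4, 6}; NE contributions (5, 0, 0, 16, 0, 12), G = 33.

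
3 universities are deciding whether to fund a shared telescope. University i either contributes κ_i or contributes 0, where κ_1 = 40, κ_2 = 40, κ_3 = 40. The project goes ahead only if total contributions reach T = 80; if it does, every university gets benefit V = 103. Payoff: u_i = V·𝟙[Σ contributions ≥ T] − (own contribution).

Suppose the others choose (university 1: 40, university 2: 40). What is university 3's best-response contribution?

Others' total = 80 ≥ 80; contributing adds cost 40 for no extra benefit.
Best response: 0.

0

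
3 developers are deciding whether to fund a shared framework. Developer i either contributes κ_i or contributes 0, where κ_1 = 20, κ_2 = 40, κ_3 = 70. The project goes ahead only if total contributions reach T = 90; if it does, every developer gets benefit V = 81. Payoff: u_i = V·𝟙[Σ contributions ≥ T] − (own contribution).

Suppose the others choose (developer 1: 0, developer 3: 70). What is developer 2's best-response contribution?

40

Others' total = 70. Contributing 40 brings total to 110 ≥ 90: gain V − κ_2 = 41.
Best response: 40.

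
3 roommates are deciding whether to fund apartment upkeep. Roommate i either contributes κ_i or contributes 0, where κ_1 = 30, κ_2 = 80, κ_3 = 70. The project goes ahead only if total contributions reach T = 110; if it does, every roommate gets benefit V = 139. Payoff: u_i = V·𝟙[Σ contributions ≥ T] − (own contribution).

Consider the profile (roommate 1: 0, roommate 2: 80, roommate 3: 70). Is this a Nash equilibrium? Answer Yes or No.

Total = 150 ≥ 110: provided.
Roommate 1 (pledges 0, payoff 139): pledging 30 → total 180, payoff 109. No gain.
Roommate 2 (pledges 80, payoff 59): dropping to 0 → total 70, payoff 0. No gain.
Roommate 3 (pledges 70, payoff 69): dropping to 0 → total 80, payoff 0. No gain.

Yes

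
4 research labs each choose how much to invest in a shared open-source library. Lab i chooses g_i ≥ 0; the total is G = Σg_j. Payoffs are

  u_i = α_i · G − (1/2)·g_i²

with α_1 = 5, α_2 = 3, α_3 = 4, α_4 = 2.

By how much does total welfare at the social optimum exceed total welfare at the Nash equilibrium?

Lab i's FOC: ∂u_i/∂g_i = α_i − g_i = 0, so g_i* = α_i.
NE contributions = (5, 3, 4, 2); G = 14.
W^NE = (Σα)·G − ½Σα_i² = 14² − ½·54 = 169.
Planner sets g_i = Σα_j = 14 for every i, so G^SO = 4·14 = 56.
W^SO = (Σα)·G^SO − ½·4·(Σα)² = (4/2)·14² = 392.
Deadweight loss = W^SO − W^NE = 223.

223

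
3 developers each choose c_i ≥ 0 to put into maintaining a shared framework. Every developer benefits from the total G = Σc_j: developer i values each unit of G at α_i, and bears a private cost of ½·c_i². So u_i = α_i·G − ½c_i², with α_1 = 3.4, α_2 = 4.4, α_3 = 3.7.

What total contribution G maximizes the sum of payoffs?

Planner FOC: ∂(Σu_j)/∂c_i = (Σα_j) − c_i = 0, so c_i^SO = Σα_j = 11.5 for every i; G^SO = 34.5.

34.5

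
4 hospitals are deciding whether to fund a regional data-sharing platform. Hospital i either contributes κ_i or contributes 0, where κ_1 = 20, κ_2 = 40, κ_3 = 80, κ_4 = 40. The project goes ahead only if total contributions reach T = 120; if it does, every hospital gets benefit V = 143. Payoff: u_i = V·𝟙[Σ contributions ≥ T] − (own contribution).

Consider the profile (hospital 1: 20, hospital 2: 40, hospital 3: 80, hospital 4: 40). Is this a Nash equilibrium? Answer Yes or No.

Total = 180 ≥ 120: provided.
Hospital 1 (pledges 20, payoff 123): dropping to 0 → total 160, payoff 143. Profitable deviation.

No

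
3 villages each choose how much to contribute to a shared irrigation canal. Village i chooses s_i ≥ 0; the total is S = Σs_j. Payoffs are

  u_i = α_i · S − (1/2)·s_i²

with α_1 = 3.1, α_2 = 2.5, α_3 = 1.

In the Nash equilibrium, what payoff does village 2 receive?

13.375

Village i's FOC: ∂u_i/∂s_i = α_i − s_i = 0, so s_i* = α_i.
NE contributions = (3.1, 2.5, 1); S = 6.6.
u_2 = α_2·S − ½·(s_2)² = 2.5·6.6 − ½·2.5² = 13.375.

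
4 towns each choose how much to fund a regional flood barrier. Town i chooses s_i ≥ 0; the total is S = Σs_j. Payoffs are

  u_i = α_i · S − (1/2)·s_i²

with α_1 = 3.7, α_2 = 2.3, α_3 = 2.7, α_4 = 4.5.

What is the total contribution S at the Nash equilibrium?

Town i's FOC: ∂u_i/∂s_i = α_i − s_i = 0, so s_i* = α_i.
NE contributions = (3.7, 2.3, 2.7, 4.5); S = 13.2.

13.2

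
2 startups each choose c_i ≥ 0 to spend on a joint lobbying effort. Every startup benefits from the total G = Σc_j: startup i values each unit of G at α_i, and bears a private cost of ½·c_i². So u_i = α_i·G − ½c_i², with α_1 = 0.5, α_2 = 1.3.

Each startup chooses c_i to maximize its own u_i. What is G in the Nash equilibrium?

Startup i's FOC: ∂u_i/∂c_i = α_i − c_i = 0, so c_i* = α_i.
NE contributions = (0.5, 1.3); G = 1.8.

1.8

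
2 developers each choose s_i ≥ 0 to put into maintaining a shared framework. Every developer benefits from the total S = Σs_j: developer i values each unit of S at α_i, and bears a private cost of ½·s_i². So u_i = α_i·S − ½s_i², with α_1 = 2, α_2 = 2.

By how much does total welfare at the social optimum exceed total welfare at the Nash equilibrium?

4

Developer i's FOC: ∂u_i/∂s_i = α_i − s_i = 0, so s_i* = α_i.
NE contributions = (2, 2); S = 4.
W^NE = (Σα)·S − ½Σα_i² = 4² − ½·8 = 12.
Planner sets s_i = Σα_j = 4 for every i, so S^SO = 2·4 = 8.
W^SO = (Σα)·S^SO − ½·2·(Σα)² = (2/2)·4² = 16.
Deadweight loss = W^SO − W^NE = 4.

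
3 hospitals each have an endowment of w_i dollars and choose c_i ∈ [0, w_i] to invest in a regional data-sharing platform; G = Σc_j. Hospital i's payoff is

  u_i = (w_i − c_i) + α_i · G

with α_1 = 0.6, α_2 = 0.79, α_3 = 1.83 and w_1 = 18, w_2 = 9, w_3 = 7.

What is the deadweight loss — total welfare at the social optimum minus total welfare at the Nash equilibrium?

∂u_i/∂c_i = α_i − 1, so hospital i contributes w_i if α_i > 1, else 0.
α_i > 1 for i ∈ {3}; NE contributions (0, 0, 7), G = 7.
W^NE = Σw_i − G^NE + (Σα_i)·G^NE = 34 + 2.22·7 = 49.54.
Planner: ∂(Σu_j)/∂c_i = Σα_j − 1 = 2.22 > 0, so everyone contributes w_i; G^SO = 34, W^SO = 34 + 2.22·34 = 109.48.
Deadweight loss = 59.94.

59.94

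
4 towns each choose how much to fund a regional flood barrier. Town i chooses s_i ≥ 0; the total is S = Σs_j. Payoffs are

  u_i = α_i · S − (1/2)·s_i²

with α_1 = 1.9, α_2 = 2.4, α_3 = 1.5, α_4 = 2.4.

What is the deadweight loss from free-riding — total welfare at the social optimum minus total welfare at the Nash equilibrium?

75.93

Town i's FOC: ∂u_i/∂s_i = α_i − s_i = 0, so s_i* = α_i.
NE contributions = (1.9, 2.4, 1.5, 2.4); S = 8.2.
W^NE = (Σα)·S − ½Σα_i² = 8.2² − ½·17.38 = 58.55.
Planner sets s_i = Σα_j = 8.2 for every i, so S^SO = 4·8.2 = 32.8.
W^SO = (Σα)·S^SO − ½·4·(Σα)² = (4/2)·8.2² = 134.48.
Deadweight loss = W^SO − W^NE = 75.93.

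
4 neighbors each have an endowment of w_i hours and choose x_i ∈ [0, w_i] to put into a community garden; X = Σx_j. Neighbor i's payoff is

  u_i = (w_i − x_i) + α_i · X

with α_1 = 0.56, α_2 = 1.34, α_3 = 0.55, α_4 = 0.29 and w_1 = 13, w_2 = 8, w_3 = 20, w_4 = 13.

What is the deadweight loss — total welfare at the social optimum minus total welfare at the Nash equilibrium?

80.04

∂u_i/∂x_i = α_i − 1, so neighbor i contributes w_i if α_i > 1, else 0.
α_i > 1 for i ∈ {2}; NE contributions (0, 8, 0, 0), X = 8.
W^NE = Σw_i − X^NE + (Σα_i)·X^NE = 54 + 1.74·8 = 67.92.
Planner: ∂(Σu_j)/∂x_i = Σα_j − 1 = 1.74 > 0, so everyone contributes w_i; X^SO = 54, W^SO = 54 + 1.74·54 = 147.96.
Deadweight loss = 80.04.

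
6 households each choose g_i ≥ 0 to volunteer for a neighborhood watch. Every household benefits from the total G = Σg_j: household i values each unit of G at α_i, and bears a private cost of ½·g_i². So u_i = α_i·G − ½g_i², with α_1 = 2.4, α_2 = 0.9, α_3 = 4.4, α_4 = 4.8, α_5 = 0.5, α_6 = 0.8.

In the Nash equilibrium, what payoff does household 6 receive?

Household i's FOC: ∂u_i/∂g_i = α_i − g_i = 0, so g_i* = α_i.
NE contributions = (2.4, 0.9, 4.4, 4.8, 0.5, 0.8); G = 13.8.
u_6 = α_6·G − ½·(g_6)² = 0.8·13.8 − ½·0.8² = 10.72.

10.72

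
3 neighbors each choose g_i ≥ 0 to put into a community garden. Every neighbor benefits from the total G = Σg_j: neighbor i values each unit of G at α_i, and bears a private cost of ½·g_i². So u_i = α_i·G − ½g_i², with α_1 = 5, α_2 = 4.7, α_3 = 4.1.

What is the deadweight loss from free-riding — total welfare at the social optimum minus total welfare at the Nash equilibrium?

Neighbor i's FOC: ∂u_i/∂g_i = α_i − g_i = 0, so g_i* = α_i.
NE contributions = (5, 4.7, 4.1); G = 13.8.
W^NE = (Σα)·G − ½Σα_i² = 13.8² − ½·63.9 = 158.49.
Planner sets g_i = Σα_j = 13.8 for every i, so G^SO = 3·13.8 = 41.4.
W^SO = (Σα)·G^SO − ½·3·(Σα)² = (3/2)·13.8² = 285.66.
Deadweight loss = W^SO − W^NE = 127.17.

127.17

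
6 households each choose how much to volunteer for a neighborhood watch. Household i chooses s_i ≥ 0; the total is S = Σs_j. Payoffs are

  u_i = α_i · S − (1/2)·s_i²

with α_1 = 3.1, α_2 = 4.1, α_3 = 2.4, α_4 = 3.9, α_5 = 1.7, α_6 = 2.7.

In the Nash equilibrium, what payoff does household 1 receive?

50.685

Household i's FOC: ∂u_i/∂s_i = α_i − s_i = 0, so s_i* = α_i.
NE contributions = (3.1, 4.1, 2.4, 3.9, 1.7, 2.7); S = 17.9.
u_1 = α_1·S − ½·(s_1)² = 3.1·17.9 − ½·3.1² = 50.685.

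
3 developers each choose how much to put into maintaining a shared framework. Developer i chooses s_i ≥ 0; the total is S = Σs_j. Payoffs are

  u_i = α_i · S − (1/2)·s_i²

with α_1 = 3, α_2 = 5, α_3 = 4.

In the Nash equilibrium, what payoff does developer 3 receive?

40

Developer i's FOC: ∂u_i/∂s_i = α_i − s_i = 0, so s_i* = α_i.
NE contributions = (3, 5, 4); S = 12.
u_3 = α_3·S − ½·(s_3)² = 4·12 − ½·4² = 40.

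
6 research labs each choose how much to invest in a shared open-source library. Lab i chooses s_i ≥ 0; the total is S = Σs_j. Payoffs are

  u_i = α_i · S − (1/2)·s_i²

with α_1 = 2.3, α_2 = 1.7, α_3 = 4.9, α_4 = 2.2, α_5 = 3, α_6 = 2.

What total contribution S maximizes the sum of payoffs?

96.6

Planner FOC: ∂(Σu_j)/∂s_i = (Σα_j) − s_i = 0, so s_i^SO = Σα_j = 16.1 for every i; S^SO = 96.6.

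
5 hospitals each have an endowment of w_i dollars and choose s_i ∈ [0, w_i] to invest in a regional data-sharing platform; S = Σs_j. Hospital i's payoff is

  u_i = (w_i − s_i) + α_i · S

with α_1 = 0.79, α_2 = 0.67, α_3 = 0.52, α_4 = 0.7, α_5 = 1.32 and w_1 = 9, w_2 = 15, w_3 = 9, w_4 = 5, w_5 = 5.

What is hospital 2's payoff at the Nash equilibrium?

18.35

∂u_i/∂s_i = α_i − 1, so hospital i contributes w_i if α_i > 1, else 0.
α_i > 1 for i ∈ {5}; NE contributions (0, 0, 0, 0, 5), S = 5.
u_2 = (15 − 0) + 0.67·5 = 18.35.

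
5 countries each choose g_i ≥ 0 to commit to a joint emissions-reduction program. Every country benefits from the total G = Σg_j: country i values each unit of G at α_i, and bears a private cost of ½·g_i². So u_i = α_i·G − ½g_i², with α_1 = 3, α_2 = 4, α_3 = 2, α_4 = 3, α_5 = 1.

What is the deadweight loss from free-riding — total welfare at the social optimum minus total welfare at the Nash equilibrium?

273

Country i's FOC: ∂u_i/∂g_i = α_i − g_i = 0, so g_i* = α_i.
NE contributions = (3, 4, 2, 3, 1); G = 13.
W^NE = (Σα)·G − ½Σα_i² = 13² − ½·39 = 149.5.
Planner sets g_i = Σα_j = 13 for every i, so G^SO = 5·13 = 65.
W^SO = (Σα)·G^SO − ½·5·(Σα)² = (5/2)·13² = 422.5.
Deadweight loss = W^SO − W^NE = 273.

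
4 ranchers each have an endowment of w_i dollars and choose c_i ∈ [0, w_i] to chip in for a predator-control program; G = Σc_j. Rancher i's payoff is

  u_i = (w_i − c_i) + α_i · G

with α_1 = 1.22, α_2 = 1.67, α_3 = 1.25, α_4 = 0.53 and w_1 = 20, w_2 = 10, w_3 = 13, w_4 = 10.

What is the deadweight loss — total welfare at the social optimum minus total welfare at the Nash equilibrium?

∂u_i/∂c_i = α_i − 1, so rancher i contributes w_i if α_i > 1, else 0.
α_i > 1 for i ∈ {1, 2, 3}; NE contributions (20, 10, 13, 0), G = 43.
W^NE = Σw_i − G^NE + (Σα_i)·G^NE = 53 + 3.67·43 = 210.81.
Planner: ∂(Σu_j)/∂c_i = Σα_j − 1 = 3.67 > 0, so everyone contributes w_i; G^SO = 53, W^SO = 53 + 3.67·53 = 247.51.
Deadweight loss = 36.7.

36.7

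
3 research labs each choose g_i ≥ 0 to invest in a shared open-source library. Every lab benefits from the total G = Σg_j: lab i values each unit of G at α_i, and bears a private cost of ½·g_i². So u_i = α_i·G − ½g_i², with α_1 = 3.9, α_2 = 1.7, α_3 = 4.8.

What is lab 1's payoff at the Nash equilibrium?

Lab i's FOC: ∂u_i/∂g_i = α_i − g_i = 0, so g_i* = α_i.
NE contributions = (3.9, 1.7, 4.8); G = 10.4.
u_1 = α_1·G − ½·(g_1)² = 3.9·10.4 − ½·3.9² = 32.955.

32.955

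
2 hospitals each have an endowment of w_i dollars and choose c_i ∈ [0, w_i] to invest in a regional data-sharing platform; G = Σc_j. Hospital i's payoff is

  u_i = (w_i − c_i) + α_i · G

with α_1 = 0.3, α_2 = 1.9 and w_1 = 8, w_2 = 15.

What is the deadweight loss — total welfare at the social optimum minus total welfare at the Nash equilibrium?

9.6

∂u_i/∂c_i = α_i − 1, so hospital i contributes w_i if α_i > 1, else 0.
α_i > 1 for i ∈ {2}; NE contributions (0, 15), G = 15.
W^NE = Σw_i − G^NE + (Σα_i)·G^NE = 23 + 1.2·15 = 41.
Planner: ∂(Σu_j)/∂c_i = Σα_j − 1 = 1.2 > 0, so everyone contributes w_i; G^SO = 23, W^SO = 23 + 1.2·23 = 50.6.
Deadweight loss = 9.6.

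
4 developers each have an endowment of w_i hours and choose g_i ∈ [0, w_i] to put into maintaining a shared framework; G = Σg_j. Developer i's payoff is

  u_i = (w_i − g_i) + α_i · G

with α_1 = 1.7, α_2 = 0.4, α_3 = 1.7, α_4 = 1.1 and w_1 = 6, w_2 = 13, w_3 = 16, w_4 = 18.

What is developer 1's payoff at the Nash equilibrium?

68

∂u_i/∂g_i = α_i − 1, so developer i contributes w_i if α_i > 1, else 0.
α_i > 1 for i ∈ {1, 3, 4}; NE contributions (6, 0, 16, 18), G = 40.
u_1 = (6 − 6) + 1.7·40 = 68.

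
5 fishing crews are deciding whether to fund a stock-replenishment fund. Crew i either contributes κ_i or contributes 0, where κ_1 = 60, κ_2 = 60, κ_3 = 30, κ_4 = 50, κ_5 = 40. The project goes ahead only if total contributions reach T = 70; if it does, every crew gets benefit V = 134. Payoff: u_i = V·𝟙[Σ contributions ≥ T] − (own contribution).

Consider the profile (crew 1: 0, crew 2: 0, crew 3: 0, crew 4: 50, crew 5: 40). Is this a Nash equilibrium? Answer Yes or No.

Yes

Total = 90 ≥ 70: provided.
Crew 1 (pledges 0, payoff 134): pledging 60 → total 150, payoff 74. No gain.
Crew 2 (pledges 0, payoff 134): pledging 60 → total 150, payoff 74. No gain.
Crew 3 (pledges 0, payoff 134): pledging 30 → total 120, payoff 104. No gain.
Crew 4 (pledges 50, payoff 84): dropping to 0 → total 40, payoff 0. No gain.
Crew 5 (pledges 40, payoff 94): dropping to 0 → total 50, payoff 0. No gain.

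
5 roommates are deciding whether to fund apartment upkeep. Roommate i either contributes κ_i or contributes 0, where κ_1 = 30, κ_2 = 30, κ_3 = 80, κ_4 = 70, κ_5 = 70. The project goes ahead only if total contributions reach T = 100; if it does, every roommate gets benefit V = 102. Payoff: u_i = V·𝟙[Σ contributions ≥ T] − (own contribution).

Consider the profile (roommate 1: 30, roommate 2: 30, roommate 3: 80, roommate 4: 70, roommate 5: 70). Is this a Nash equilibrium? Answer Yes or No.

No

Total = 280 ≥ 100: provided.
Roommate 1 (pledges 30, payoff 72): dropping to 0 → total 250, payoff 102. Profitable deviation.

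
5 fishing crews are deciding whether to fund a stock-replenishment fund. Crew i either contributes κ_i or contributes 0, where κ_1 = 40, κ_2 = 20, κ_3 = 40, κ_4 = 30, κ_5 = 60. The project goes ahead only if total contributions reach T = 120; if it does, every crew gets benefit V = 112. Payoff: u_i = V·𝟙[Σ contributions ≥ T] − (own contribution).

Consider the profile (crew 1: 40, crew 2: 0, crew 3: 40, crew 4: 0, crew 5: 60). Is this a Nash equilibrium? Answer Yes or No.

Total = 140 ≥ 120: provided.
Crew 1 (pledges 40, payoff 72): dropping to 0 → total 100, payoff 0. No gain.
Crew 2 (pledges 0, payoff 112): pledging 20 → total 160, payoff 92. No gain.
Crew 3 (pledges 40, payoff 72): dropping to 0 → total 100, payoff 0. No gain.
Crew 4 (pledges 0, payoff 112): pledging 30 → total 170, payoff 82. No gain.
Crew 5 (pledges 60, payoff 52): dropping to 0 → total 80, payoff 0. No gain.

Yes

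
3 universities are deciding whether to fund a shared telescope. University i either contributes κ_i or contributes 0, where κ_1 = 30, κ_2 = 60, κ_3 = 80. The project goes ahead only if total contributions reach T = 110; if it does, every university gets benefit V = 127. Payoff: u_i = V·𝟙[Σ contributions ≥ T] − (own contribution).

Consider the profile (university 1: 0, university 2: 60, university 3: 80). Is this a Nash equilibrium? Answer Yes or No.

Total = 140 ≥ 110: provided.
University 1 (pledges 0, payoff 127): pledging 30 → total 170, payoff 97. No gain.
University 2 (pledges 60, payoff 67): dropping to 0 → total 80, payoff 0. No gain.
University 3 (pledges 80, payoff 47): dropping to 0 → total 60, payoff 0. No gain.

Yes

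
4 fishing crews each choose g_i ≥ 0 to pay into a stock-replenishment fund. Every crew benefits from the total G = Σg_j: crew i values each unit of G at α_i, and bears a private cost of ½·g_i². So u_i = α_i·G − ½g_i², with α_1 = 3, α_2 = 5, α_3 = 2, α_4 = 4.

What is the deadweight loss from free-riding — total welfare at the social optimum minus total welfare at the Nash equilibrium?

Crew i's FOC: ∂u_i/∂g_i = α_i − g_i = 0, so g_i* = α_i.
NE contributions = (3, 5, 2, 4); G = 14.
W^NE = (Σα)·G − ½Σα_i² = 14² − ½·54 = 169.
Planner sets g_i = Σα_j = 14 for every i, so G^SO = 4·14 = 56.
W^SO = (Σα)·G^SO − ½·4·(Σα)² = (4/2)·14² = 392.
Deadweight loss = W^SO − W^NE = 223.

223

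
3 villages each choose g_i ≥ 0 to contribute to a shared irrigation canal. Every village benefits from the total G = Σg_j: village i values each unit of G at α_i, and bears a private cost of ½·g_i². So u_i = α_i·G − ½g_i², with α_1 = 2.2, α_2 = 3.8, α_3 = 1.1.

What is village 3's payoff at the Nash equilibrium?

Village i's FOC: ∂u_i/∂g_i = α_i − g_i = 0, so g_i* = α_i.
NE contributions = (2.2, 3.8, 1.1); G = 7.1.
u_3 = α_3·G − ½·(g_3)² = 1.1·7.1 − ½·1.1² = 7.205.

7.205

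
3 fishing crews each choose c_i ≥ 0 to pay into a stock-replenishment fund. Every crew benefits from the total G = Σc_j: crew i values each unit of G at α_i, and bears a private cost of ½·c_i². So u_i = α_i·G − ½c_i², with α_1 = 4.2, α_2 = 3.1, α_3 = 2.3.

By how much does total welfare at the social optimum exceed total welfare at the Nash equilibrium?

62.35

Crew i's FOC: ∂u_i/∂c_i = α_i − c_i = 0, so c_i* = α_i.
NE contributions = (4.2, 3.1, 2.3); G = 9.6.
W^NE = (Σα)·G − ½Σα_i² = 9.6² − ½·32.54 = 75.89.
Planner sets c_i = Σα_j = 9.6 for every i, so G^SO = 3·9.6 = 28.8.
W^SO = (Σα)·G^SO − ½·3·(Σα)² = (3/2)·9.6² = 138.24.
Deadweight loss = W^SO − W^NE = 62.35.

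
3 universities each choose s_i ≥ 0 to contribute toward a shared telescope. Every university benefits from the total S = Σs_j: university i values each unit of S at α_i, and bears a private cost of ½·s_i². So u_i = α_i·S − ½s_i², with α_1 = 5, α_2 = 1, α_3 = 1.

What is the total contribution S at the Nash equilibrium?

7

University i's FOC: ∂u_i/∂s_i = α_i − s_i = 0, so s_i* = α_i.
NE contributions = (5, 1, 1); S = 7.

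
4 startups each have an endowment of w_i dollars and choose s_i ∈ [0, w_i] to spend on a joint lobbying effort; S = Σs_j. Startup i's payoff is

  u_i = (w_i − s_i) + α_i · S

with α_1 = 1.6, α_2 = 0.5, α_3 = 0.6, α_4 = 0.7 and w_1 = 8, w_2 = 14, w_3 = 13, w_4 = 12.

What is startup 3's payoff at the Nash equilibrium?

∂u_i/∂s_i = α_i − 1, so startup i contributes w_i if α_i > 1, else 0.
α_i > 1 for i ∈ {1}; NE contributions (8, 0, 0, 0), S = 8.
u_3 = (13 − 0) + 0.6·8 = 17.8.

17.8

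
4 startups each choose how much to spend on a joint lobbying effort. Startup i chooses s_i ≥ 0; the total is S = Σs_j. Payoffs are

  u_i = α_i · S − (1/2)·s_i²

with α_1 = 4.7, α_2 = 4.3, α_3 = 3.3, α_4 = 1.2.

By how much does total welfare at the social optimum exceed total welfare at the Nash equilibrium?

208.705

Startup i's FOC: ∂u_i/∂s_i = α_i − s_i = 0, so s_i* = α_i.
NE contributions = (4.7, 4.3, 3.3, 1.2); S = 13.5.
W^NE = (Σα)·S − ½Σα_i² = 13.5² − ½·52.91 = 155.795.
Planner sets s_i = Σα_j = 13.5 for every i, so S^SO = 4·13.5 = 54.
W^SO = (Σα)·S^SO − ½·4·(Σα)² = (4/2)·13.5² = 364.5.
Deadweight loss = W^SO − W^NE = 208.705.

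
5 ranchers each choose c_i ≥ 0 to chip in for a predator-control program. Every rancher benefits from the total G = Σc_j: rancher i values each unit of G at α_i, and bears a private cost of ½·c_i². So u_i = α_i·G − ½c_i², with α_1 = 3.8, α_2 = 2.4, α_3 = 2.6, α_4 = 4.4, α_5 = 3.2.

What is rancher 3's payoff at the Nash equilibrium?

Rancher i's FOC: ∂u_i/∂c_i = α_i − c_i = 0, so c_i* = α_i.
NE contributions = (3.8, 2.4, 2.6, 4.4, 3.2); G = 16.4.
u_3 = α_3·G − ½·(c_3)² = 2.6·16.4 − ½·2.6² = 39.26.

39.26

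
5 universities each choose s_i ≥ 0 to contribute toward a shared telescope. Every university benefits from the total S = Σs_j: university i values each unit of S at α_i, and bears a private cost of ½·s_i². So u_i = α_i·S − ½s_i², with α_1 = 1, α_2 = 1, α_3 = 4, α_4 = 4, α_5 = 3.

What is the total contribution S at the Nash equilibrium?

University i's FOC: ∂u_i/∂s_i = α_i − s_i = 0, so s_i* = α_i.
NE contributions = (1, 1, 4, 4, 3); S = 13.

13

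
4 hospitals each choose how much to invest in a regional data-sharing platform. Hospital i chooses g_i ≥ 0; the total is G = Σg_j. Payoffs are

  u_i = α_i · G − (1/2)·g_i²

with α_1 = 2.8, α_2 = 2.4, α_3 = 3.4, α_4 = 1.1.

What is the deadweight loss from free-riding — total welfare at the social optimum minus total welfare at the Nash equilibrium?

107.275

Hospital i's FOC: ∂u_i/∂g_i = α_i − g_i = 0, so g_i* = α_i.
NE contributions = (2.8, 2.4, 3.4, 1.1); G = 9.7.
W^NE = (Σα)·G − ½Σα_i² = 9.7² − ½·26.37 = 80.905.
Planner sets g_i = Σα_j = 9.7 for every i, so G^SO = 4·9.7 = 38.8.
W^SO = (Σα)·G^SO − ½·4·(Σα)² = (4/2)·9.7² = 188.18.
Deadweight loss = W^SO − W^NE = 107.275.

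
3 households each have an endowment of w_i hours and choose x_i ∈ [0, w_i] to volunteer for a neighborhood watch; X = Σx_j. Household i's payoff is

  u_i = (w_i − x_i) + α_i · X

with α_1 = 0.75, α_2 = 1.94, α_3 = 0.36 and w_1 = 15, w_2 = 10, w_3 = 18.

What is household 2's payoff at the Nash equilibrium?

19.4

∂u_i/∂x_i = α_i − 1, so household i contributes w_i if α_i > 1, else 0.
α_i > 1 for i ∈ {2}; NE contributions (0, 10, 0), X = 10.
u_2 = (10 − 10) + 1.94·10 = 19.4.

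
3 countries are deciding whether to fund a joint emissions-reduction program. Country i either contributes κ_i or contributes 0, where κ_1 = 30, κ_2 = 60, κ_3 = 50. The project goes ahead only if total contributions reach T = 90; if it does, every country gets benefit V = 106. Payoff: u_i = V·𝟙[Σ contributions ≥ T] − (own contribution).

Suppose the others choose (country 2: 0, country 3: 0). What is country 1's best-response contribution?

Others' total = 0. Even contributing 30 gives 30 < 90: no benefit either way.
Best response: 0.

0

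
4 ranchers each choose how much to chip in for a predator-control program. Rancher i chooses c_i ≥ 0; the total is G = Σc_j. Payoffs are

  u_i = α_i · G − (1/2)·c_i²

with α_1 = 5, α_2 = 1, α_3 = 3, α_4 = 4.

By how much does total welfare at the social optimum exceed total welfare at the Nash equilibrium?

Rancher i's FOC: ∂u_i/∂c_i = α_i − c_i = 0, so c_i* = α_i.
NE contributions = (5, 1, 3, 4); G = 13.
W^NE = (Σα)·G − ½Σα_i² = 13² − ½·51 = 143.5.
Planner sets c_i = Σα_j = 13 for every i, so G^SO = 4·13 = 52.
W^SO = (Σα)·G^SO − ½·4·(Σα)² = (4/2)·13² = 338.
Deadweight loss = W^SO − W^NE = 194.5.

194.5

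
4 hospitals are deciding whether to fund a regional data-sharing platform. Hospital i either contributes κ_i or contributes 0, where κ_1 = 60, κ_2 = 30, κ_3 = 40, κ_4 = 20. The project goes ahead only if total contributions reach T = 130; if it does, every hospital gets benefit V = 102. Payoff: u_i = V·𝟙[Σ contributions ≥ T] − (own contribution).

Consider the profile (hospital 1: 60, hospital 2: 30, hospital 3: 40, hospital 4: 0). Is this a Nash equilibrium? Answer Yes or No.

Total = 130 ≥ 130: provided.
Hospital 1 (pledges 60, payoff 42): dropping to 0 → total 70, payoff 0. No gain.
Hospital 2 (pledges 30, payoff 72): dropping to 0 → total 100, payoff 0. No gain.
Hospital 3 (pledges 40, payoff 62): dropping to 0 → total 90, payoff 0. No gain.
Hospital 4 (pledges 0, payoff 102): pledging 20 → total 150, payoff 82. No gain.

Yes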